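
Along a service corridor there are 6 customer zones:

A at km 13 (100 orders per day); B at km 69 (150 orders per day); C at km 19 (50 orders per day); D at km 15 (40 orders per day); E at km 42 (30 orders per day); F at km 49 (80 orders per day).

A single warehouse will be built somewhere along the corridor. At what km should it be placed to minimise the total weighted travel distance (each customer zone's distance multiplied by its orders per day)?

For a sum of weighted absolute distances on a line, the optimum is the weighted median (not the mean). Total weight W = 450; half-weight = 225.
Sort by position and accumulate weight:
  km 13 (A, w=100) → cum 100
  km 15 (D, w=40) → cum 140
  km 19 (C, w=50) → cum 190
  km 42 (E, w=30) → cum 220
  km 49 (F, w=80) → cum 300  ≥ 225 → median here
  km 69 (B, w=150) → cum 450
Optimal location: km 49.

x = 49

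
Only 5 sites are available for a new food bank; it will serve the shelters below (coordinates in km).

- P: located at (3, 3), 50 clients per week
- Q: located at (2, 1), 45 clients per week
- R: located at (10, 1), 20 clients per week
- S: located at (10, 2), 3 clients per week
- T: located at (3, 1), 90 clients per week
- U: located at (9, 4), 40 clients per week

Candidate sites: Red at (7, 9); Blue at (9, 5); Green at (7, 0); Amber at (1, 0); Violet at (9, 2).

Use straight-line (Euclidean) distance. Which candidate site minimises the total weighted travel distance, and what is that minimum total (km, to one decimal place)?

Total weighted distance at each candidate:
  Red (7, 9): total = 1999.2
  Blue (9, 5): total = 1460.0
  Green (7, 0): total = 1103.5
  Amber (1, 0): total = 1011.7
  Violet (9, 2): total = 1281.1
Minimum is at Amber with total 1011.7 km.

Amber, total 1011.7 km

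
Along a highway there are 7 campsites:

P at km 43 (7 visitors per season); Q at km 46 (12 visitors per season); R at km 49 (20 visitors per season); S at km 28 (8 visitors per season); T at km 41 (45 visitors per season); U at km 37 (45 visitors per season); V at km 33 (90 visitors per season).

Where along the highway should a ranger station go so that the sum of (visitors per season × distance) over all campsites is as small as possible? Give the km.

x = 37

For a sum of weighted absolute distances on a line, the optimum is the weighted median (not the mean). Total weight W = 227; half-weight = 113.5.
Sort by position and accumulate weight:
  km 28 (S, w=8) → cum 8
  km 33 (V, w=90) → cum 98
  km 37 (U, w=45) → cum 143  ≥ 113.5 → median here
  km 41 (T, w=45) → cum 188
  km 43 (P, w=7) → cum 195
  km 46 (Q, w=12) → cum 207
  km 49 (R, w=20) → cum 227
Optimal location: km 37.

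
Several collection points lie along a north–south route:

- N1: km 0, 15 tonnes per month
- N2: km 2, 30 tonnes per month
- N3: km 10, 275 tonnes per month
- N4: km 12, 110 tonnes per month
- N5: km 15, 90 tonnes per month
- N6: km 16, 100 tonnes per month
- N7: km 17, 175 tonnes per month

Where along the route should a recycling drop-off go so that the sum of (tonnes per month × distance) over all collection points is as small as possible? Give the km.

x = 12

For a sum of weighted absolute distances on a line, the optimum is the weighted median (not the mean). Total weight W = 795; half-weight = 397.5.
Sort by position and accumulate weight:
  km 0 (N1, w=15) → cum 15
  km 2 (N2, w=30) → cum 45
  km 10 (N3, w=275) → cum 320
  km 12 (N4, w=110) → cum 430  ≥ 397.5 → median here
  km 15 (N5, w=90) → cum 520
  km 16 (N6, w=100) → cum 620
  km 17 (N7, w=175) → cum 795
Optimal location: km 12.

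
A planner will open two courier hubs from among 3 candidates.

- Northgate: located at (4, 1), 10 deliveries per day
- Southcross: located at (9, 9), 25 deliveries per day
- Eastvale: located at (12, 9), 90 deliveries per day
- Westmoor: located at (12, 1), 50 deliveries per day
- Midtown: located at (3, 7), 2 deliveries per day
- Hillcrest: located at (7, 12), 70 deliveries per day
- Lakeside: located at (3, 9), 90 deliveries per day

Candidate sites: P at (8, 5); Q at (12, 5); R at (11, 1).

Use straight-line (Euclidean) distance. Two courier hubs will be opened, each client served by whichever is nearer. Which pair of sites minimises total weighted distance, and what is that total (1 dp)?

Evaluate every pair (each demand assigned to the nearer of the two):
  {P, R}: total = 1800.8
  {P, Q}: total = 1801.7
  {Q, R}: total = 2112.0
Best pair: {P, R} with total 1800.8.

{P, R}, total 1800.8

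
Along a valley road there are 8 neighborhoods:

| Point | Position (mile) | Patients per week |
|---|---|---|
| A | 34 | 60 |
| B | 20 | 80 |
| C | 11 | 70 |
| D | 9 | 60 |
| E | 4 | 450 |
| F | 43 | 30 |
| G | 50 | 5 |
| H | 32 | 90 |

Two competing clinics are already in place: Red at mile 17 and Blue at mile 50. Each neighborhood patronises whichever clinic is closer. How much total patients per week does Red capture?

The indifferent point is the midpoint (17+50)/2 = 33.5; neighborhoods left of it (closer to Red at 17) go to Red, those right go to Blue.
  E at 4 (w=450) → Red
  D at 9 (w=60) → Red
  C at 11 (w=70) → Red
  B at 20 (w=80) → Red
  H at 32 (w=90) → Red
  A at 34 (w=60) → Blue
  F at 43 (w=30) → Blue
  G at 50 (w=5) → Blue
Red captures 750; Blue captures 95.

750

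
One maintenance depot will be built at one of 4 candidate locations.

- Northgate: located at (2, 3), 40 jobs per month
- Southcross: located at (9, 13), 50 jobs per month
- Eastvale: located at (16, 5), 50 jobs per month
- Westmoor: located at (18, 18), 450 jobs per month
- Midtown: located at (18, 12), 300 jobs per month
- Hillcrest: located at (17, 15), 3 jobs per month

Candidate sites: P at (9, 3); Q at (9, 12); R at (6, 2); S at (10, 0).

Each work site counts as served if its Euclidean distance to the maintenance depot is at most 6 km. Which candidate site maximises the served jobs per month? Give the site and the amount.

Coverage radius r = 6 km; a point is covered iff (Δx)²+(Δy)² ≤ 6² = 36.
  P (9, 3): covers {none} → 0
  Q (9, 12): covers {Southcross} → 50
  R (6, 2): covers {Northgate} → 40
  S (10, 0): covers {none} → 0
Maximum coverage at Q: 50 jobs per month.

Q, covering 50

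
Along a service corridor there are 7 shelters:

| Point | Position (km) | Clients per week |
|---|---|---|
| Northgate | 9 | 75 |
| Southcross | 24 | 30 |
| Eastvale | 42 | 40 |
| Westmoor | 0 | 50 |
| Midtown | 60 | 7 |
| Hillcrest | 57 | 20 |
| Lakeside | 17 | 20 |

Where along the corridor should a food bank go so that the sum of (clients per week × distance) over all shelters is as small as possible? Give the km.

x = 9

For a sum of weighted absolute distances on a line, the optimum is the weighted median (not the mean). Total weight W = 242; half-weight = 121.
Sort by position and accumulate weight:
  km 0 (Westmoor, w=50) → cum 50
  km 9 (Northgate, w=75) → cum 125  ≥ 121 → median here
  km 17 (Lakeside, w=20) → cum 145
  km 24 (Southcross, w=30) → cum 175
  km 42 (Eastvale, w=40) → cum 215
  km 57 (Hillcrest, w=20) → cum 235
  km 60 (Midtown, w=7) → cum 242
Optimal location: km 9.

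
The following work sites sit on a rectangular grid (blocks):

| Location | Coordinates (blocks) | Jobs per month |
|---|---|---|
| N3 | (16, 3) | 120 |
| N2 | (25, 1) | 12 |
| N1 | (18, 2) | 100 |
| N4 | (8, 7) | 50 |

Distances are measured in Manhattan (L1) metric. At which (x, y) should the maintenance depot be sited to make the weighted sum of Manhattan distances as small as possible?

Manhattan distance separates: Σwᵢ(|x−xᵢ|+|y−yᵢ|) = Σwᵢ|x−xᵢ| + Σwᵢ|y−yᵢ|, so x and y are optimised independently as 1-D weighted medians.
Total weight W = 282; half = 141.
x-coordinate, sorted with cumulative weight:
  x=8 (N4, w=50) cum 50
  x=16 (N3, w=120) cum 170  ← median
  x=18 (N1, w=100) cum 270
  x=25 (N2, w=12) cum 282
⇒ x* = 16
y-coordinate, sorted with cumulative weight:
  y=1 (N2, w=12) cum 12
  y=2 (N1, w=100) cum 112
  y=3 (N3, w=120) cum 232  ← median
  y=7 (N4, w=50) cum 282
⇒ y* = 3

(16, 3)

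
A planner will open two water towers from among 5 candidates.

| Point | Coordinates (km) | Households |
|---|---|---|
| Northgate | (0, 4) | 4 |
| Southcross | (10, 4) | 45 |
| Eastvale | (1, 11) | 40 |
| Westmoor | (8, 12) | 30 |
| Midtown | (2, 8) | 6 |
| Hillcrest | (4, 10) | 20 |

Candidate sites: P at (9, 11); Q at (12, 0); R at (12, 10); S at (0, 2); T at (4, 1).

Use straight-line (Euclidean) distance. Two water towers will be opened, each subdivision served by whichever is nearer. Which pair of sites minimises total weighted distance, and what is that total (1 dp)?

Evaluate every pair (each demand assigned to the nearer of the two):
  {P, Q}: total = 757.0
  {P, S}: total = 828.6
  {P, T}: total = 830.0
  {P, R}: total = 840.3
  {R, S}: total = 986.9
  {Q, R}: total = 1049.0
  {R, T}: total = 1060.1
  {Q, S}: total = 1167.8
  {Q, T}: total = 1213.7
  {S, T}: total = 1240.1
Best pair: {P, Q} with total 757.0.

{P, Q}, total 757.0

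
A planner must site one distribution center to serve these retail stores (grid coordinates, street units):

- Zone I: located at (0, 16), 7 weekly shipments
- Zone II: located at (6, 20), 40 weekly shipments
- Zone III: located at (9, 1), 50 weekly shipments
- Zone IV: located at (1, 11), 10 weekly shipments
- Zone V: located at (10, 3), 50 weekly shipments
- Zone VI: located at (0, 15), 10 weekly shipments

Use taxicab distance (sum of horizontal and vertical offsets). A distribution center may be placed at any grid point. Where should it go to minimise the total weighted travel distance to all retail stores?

(9, 3)

Manhattan distance separates: Σwᵢ(|x−xᵢ|+|y−yᵢ|) = Σwᵢ|x−xᵢ| + Σwᵢ|y−yᵢ|, so x and y are optimised independently as 1-D weighted medians.
Total weight W = 167; half = 83.5.
x-coordinate, sorted with cumulative weight:
  x=0 (Zone I, w=7) cum 7
  x=0 (Zone VI, w=10) cum 17
  x=1 (Zone IV, w=10) cum 27
  x=6 (Zone II, w=40) cum 67
  x=9 (Zone III, w=50) cum 117  ← median
  x=10 (Zone V, w=50) cum 167
⇒ x* = 9
y-coordinate, sorted with cumulative weight:
  y=1 (Zone III, w=50) cum 50
  y=3 (Zone V, w=50) cum 100  ← median
  y=11 (Zone IV, w=10) cum 110
  y=15 (Zone VI, w=10) cum 120
  y=16 (Zone I, w=7) cum 127
  y=20 (Zone II, w=40) cum 167
⇒ y* = 3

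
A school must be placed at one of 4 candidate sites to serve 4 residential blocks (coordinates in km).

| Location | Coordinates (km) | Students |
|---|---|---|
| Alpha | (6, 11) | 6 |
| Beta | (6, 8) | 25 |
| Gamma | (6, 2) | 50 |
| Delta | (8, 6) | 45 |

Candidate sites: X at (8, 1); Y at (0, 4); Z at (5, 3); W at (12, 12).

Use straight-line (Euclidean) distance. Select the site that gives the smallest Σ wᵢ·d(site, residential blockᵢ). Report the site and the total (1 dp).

Z, total 437.5 km

Total weighted distance at each candidate:
  X (8, 1): total = 580.0
  Y (0, 4): total = 922.9
  Z (5, 3): total = 437.5
  W (12, 12): total = 1124.4
Minimum is at Z with total 437.5 km.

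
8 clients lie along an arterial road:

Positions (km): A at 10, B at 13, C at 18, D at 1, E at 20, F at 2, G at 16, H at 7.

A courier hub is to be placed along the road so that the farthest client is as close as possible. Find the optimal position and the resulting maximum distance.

The 1-center on a line is the midpoint of the two extreme points: leftmost at 1, rightmost at 20.
Optimal location = (1 + 20)/2 = 10.5; maximum distance = (20 − 1)/2 = 9.5.

location 10.5, max distance 9.5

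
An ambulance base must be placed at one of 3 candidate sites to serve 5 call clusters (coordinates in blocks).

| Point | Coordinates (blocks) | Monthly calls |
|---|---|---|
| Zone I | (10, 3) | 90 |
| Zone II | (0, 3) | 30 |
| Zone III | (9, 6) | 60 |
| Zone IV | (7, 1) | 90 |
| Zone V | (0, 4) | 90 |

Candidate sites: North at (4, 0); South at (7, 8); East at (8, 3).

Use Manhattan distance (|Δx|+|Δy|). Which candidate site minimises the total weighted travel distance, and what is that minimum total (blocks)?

East, total 1740 blocks

Total weighted distance at each candidate:
  North (4, 0): total = 2760
  South (7, 8): total = 2940
  East (8, 3): total = 1740
Minimum is at East with total 1740 blocks.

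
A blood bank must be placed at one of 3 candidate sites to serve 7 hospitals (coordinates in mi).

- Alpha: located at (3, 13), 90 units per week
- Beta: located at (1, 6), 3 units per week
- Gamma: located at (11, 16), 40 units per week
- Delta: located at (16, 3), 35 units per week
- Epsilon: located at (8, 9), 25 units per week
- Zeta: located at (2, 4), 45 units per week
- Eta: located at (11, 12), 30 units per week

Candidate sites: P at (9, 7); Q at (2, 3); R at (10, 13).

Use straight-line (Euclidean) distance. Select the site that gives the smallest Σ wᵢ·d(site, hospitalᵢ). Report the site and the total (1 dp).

R, total 1895.0 mi

Total weighted distance at each candidate:
  P (9, 7): total = 1999.0
  Q (2, 3): total = 2675.4
  R (10, 13): total = 1895.0
Minimum is at R with total 1895.0 mi.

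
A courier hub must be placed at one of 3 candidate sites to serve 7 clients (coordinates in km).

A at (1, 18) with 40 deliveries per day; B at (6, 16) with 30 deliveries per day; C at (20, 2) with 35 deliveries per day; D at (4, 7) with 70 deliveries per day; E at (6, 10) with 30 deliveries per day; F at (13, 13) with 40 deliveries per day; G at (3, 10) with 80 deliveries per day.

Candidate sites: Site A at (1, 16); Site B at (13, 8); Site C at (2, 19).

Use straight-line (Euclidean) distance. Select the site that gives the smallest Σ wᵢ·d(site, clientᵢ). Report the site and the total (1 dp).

Site A, total 2955.2 km

Total weighted distance at each candidate:
  Site A (1, 16): total = 2955.2
  Site B (13, 8): total = 3134.5
  Site C (2, 19): total = 3445.8
Minimum is at Site A with total 2955.2 km.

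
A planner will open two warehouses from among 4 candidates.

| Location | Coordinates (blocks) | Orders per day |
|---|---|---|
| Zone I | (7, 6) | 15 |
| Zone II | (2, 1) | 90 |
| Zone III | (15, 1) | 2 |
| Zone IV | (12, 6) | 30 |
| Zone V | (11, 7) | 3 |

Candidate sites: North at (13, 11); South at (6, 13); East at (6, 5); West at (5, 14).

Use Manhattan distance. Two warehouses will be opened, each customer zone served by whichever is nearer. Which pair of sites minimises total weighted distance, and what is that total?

{North, East}, total 972

Evaluate every pair (each demand assigned to the nearer of the two):
  {North, East}: total = 972
  {South, East}: total = 1007
  {East, West}: total = 1007
  {North, South}: total = 1782
  {North, West}: total = 1812
  {South, West}: total = 2025
Best pair: {North, East} with total 972.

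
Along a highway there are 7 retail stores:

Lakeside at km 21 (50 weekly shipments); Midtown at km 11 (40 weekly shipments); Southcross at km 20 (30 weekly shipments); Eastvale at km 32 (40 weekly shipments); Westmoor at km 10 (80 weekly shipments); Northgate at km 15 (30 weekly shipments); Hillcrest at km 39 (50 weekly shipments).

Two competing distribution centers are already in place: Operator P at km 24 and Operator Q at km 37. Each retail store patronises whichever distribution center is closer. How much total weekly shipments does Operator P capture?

230

The indifferent point is the midpoint (24+37)/2 = 30.5; retail stores left of it (closer to Operator P at 24) go to Operator P, those right go to Operator Q.
  Westmoor at 10 (w=80) → Operator P
  Midtown at 11 (w=40) → Operator P
  Northgate at 15 (w=30) → Operator P
  Southcross at 20 (w=30) → Operator P
  Lakeside at 21 (w=50) → Operator P
  Eastvale at 32 (w=40) → Operator Q
  Hillcrest at 39 (w=50) → Operator Q
Operator P captures 230; Operator Q captures 90.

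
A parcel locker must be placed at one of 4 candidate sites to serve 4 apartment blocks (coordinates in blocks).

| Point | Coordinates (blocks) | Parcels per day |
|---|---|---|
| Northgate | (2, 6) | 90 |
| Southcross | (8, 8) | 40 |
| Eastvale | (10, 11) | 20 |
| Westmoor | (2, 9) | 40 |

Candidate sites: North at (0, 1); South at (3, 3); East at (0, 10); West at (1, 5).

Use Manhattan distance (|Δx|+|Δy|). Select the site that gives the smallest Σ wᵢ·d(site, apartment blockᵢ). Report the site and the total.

West, total 1080 blocks

Total weighted distance at each candidate:
  North (0, 1): total = 2030
  South (3, 3): total = 1340
  East (0, 10): total = 1280
  West (1, 5): total = 1080
Minimum is at West with total 1080 blocks.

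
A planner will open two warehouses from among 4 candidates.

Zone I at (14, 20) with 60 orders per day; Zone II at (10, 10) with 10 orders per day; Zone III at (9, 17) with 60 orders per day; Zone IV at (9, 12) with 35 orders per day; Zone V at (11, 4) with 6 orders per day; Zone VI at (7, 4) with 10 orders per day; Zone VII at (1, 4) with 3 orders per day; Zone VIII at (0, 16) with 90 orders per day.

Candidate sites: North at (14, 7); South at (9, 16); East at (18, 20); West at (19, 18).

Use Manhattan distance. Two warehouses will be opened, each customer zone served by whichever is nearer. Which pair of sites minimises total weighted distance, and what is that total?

{South, East}, total 1604

Evaluate every pair (each demand assigned to the nearer of the two):
  {South, East}: total = 1604
  {South, West}: total = 1784
  {North, South}: total = 1804
  {North, East}: total = 3544
  {North, West}: total = 3574
  {East, West}: total = 4008
Best pair: {South, East} with total 1604.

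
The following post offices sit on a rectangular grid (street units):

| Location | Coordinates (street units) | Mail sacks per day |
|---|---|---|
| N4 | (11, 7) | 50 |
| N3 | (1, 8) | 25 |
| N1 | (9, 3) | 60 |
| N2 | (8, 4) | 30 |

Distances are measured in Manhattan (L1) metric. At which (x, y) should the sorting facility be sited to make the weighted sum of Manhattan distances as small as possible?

(9, 4)

Manhattan distance separates: Σwᵢ(|x−xᵢ|+|y−yᵢ|) = Σwᵢ|x−xᵢ| + Σwᵢ|y−yᵢ|, so x and y are optimised independently as 1-D weighted medians.
Total weight W = 165; half = 82.5.
x-coordinate, sorted with cumulative weight:
  x=1 (N3, w=25) cum 25
  x=8 (N2, w=30) cum 55
  x=9 (N1, w=60) cum 115  ← median
  x=11 (N4, w=50) cum 165
⇒ x* = 9
y-coordinate, sorted with cumulative weight:
  y=3 (N1, w=60) cum 60
  y=4 (N2, w=30) cum 90  ← median
  y=7 (N4, w=50) cum 140
  y=8 (N3, w=25) cum 165
⇒ y* = 4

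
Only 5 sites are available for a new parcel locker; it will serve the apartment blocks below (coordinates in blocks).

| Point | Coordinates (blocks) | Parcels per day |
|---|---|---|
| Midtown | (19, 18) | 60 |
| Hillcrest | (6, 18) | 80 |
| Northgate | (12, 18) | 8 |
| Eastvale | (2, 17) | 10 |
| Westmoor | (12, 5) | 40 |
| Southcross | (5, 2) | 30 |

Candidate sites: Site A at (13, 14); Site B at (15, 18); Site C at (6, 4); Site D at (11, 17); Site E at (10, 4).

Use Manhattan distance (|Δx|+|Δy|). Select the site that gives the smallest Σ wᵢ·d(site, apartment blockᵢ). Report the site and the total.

Total weighted distance at each candidate:
  Site A (13, 14): total = 2660
  Site B (15, 18): total = 2544
  Site C (6, 4): total = 3440
  Site D (11, 17): total = 2276
  Site E (10, 4): total = 3488
Minimum is at Site D with total 2276 blocks.

Site D, total 2276 blocks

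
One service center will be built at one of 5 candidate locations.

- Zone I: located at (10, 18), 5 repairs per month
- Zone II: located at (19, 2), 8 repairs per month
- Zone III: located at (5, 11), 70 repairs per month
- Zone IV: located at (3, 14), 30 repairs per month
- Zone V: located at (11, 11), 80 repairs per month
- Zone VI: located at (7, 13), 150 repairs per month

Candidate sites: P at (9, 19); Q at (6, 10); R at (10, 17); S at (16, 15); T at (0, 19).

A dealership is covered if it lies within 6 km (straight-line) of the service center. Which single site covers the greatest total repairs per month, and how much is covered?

Coverage radius r = 6 km; a point is covered iff (Δx)²+(Δy)² ≤ 6² = 36.
  P (9, 19): covers {Zone I} → 5
  Q (6, 10): covers {Zone III, Zone IV, Zone V, Zone VI} → 330
  R (10, 17): covers {Zone I, Zone VI} → 155
  S (16, 15): covers {none} → 0
  T (0, 19): covers {Zone IV} → 30
Maximum coverage at Q: 330 repairs per month.

Q, covering 330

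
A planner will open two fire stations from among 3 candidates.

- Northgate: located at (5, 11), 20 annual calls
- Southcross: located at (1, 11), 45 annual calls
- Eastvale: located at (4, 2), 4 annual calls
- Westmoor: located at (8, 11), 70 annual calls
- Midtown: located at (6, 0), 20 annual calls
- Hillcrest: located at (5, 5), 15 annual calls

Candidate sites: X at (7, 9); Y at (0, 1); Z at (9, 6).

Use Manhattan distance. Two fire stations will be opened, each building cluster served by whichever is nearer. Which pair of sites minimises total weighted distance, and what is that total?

{X, Y}, total 900

Evaluate every pair (each demand assigned to the nearer of the two):
  {X, Y}: total = 900
  {X, Z}: total = 941
  {Y, Z}: total = 1330
Best pair: {X, Y} with total 900.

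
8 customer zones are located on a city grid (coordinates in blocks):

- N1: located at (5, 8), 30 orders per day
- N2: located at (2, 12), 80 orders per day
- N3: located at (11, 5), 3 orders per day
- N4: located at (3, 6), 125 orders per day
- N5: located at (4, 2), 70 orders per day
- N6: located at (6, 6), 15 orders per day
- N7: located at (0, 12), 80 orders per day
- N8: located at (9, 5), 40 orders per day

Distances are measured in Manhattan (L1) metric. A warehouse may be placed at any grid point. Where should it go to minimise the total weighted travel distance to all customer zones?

(3, 6)

Manhattan distance separates: Σwᵢ(|x−xᵢ|+|y−yᵢ|) = Σwᵢ|x−xᵢ| + Σwᵢ|y−yᵢ|, so x and y are optimised independently as 1-D weighted medians.
Total weight W = 443; half = 221.5.
x-coordinate, sorted with cumulative weight:
  x=0 (N7, w=80) cum 80
  x=2 (N2, w=80) cum 160
  x=3 (N4, w=125) cum 285  ← median
  x=4 (N5, w=70) cum 355
  x=5 (N1, w=30) cum 385
  x=6 (N6, w=15) cum 400
  x=9 (N8, w=40) cum 440
  x=11 (N3, w=3) cum 443
⇒ x* = 3
y-coordinate, sorted with cumulative weight:
  y=2 (N5, w=70) cum 70
  y=5 (N3, w=3) cum 73
  y=5 (N8, w=40) cum 113
  y=6 (N4, w=125) cum 238  ← median
  y=6 (N6, w=15) cum 253
  y=8 (N1, w=30) cum 283
  y=12 (N2, w=80) cum 363
  y=12 (N7, w=80) cum 443
⇒ y* = 6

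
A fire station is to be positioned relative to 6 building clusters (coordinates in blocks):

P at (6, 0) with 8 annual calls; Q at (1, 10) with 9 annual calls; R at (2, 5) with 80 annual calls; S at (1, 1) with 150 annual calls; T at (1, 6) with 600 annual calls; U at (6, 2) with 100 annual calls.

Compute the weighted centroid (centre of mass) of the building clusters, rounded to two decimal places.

(1.65, 4.69)

The minimiser of Σwᵢ‖p−pᵢ‖² is the weighted centroid p* = (Σwᵢpᵢ)/(Σwᵢ).
Σwᵢ = 947.
Σwᵢxᵢ = 8·6 + 9·1 + 80·2 + 150·1 + 600·1 + 100·6 = 1567.
Σwᵢyᵢ = 8·0 + 9·10 + 80·5 + 150·1 + 600·6 + 100·2 = 4440.
x* = 1567/947 = 1.65, y* = 4440/947 = 4.69.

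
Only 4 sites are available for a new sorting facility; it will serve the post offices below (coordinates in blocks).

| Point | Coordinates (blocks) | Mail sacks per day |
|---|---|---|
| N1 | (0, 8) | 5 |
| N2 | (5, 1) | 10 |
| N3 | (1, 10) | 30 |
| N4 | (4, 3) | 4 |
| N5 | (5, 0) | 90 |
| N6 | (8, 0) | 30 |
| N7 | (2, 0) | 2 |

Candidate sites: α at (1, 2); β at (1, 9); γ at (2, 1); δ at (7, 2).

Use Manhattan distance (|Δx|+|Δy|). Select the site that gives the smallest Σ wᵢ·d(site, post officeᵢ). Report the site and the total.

γ, total 963 blocks

Total weighted distance at each candidate:
  α (1, 2): total = 1157
  β (1, 9): total = 1866
  γ (2, 1): total = 963
  δ (7, 2): total = 995
Minimum is at γ with total 963 blocks.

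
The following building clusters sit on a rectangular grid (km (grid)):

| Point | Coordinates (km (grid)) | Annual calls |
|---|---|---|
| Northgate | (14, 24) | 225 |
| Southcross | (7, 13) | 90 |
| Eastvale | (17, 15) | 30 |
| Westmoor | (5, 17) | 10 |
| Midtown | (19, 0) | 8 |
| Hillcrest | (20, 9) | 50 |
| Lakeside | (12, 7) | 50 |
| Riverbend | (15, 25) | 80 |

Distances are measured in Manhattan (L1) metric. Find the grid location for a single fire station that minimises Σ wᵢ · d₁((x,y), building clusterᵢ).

Manhattan distance separates: Σwᵢ(|x−xᵢ|+|y−yᵢ|) = Σwᵢ|x−xᵢ| + Σwᵢ|y−yᵢ|, so x and y are optimised independently as 1-D weighted medians.
Total weight W = 543; half = 271.5.
x-coordinate, sorted with cumulative weight:
  x=5 (Westmoor, w=10) cum 10
  x=7 (Southcross, w=90) cum 100
  x=12 (Lakeside, w=50) cum 150
  x=14 (Northgate, w=225) cum 375  ← median
  x=15 (Riverbend, w=80) cum 455
  x=17 (Eastvale, w=30) cum 485
  x=19 (Midtown, w=8) cum 493
  x=20 (Hillcrest, w=50) cum 543
⇒ x* = 14
y-coordinate, sorted with cumulative weight:
  y=0 (Midtown, w=8) cum 8
  y=7 (Lakeside, w=50) cum 58
  y=9 (Hillcrest, w=50) cum 108
  y=13 (Southcross, w=90) cum 198
  y=15 (Eastvale, w=30) cum 228
  y=17 (Westmoor, w=10) cum 238
  y=24 (Northgate, w=225) cum 463  ← median
  y=25 (Riverbend, w=80) cum 543
⇒ y* = 24

(14, 24)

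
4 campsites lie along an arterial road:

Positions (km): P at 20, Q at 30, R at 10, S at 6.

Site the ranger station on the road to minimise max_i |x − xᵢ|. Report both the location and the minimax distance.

The 1-center on a line is the midpoint of the two extreme points: leftmost at 6, rightmost at 30.
Optimal location = (6 + 30)/2 = 18; maximum distance = (30 − 6)/2 = 12.

location 18, max distance 12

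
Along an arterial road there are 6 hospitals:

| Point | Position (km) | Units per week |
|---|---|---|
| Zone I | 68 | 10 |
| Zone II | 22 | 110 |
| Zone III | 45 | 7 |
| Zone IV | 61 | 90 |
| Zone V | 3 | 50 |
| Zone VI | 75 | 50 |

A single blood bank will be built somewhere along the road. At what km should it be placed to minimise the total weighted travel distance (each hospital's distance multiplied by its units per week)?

x = 22

For a sum of weighted absolute distances on a line, the optimum is the weighted median (not the mean). Total weight W = 317; half-weight = 158.5.
Sort by position and accumulate weight:
  km 3 (Zone V, w=50) → cum 50
  km 22 (Zone II, w=110) → cum 160  ≥ 158.5 → median here
  km 45 (Zone III, w=7) → cum 167
  km 61 (Zone IV, w=90) → cum 257
  km 68 (Zone I, w=10) → cum 267
  km 75 (Zone VI, w=50) → cum 317
Optimal location: km 22.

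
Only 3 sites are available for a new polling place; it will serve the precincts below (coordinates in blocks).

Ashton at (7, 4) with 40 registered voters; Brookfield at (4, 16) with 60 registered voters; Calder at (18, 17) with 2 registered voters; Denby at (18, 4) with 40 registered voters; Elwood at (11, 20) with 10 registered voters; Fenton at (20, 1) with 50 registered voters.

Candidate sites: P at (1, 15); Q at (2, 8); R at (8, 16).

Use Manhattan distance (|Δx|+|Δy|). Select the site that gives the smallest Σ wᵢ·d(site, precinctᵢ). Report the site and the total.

R, total 3082 blocks

Total weighted distance at each candidate:
  P (1, 15): total = 3878
  Q (2, 8): total = 3270
  R (8, 16): total = 3082
Minimum is at R with total 3082 blocks.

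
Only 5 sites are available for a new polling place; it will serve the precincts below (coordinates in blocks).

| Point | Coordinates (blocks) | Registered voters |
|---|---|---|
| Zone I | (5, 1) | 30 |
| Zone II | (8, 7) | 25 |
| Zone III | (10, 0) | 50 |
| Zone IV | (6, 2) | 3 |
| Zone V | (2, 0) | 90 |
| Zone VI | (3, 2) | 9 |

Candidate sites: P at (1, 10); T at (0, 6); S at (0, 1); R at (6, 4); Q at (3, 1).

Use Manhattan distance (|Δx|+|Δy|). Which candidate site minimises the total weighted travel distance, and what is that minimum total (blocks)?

Total weighted distance at each candidate:
  P (1, 10): total = 2709
  T (0, 6): total = 2138
  S (0, 1): total = 1377
  R (6, 4): total = 1416
  Q (3, 1): total = 936
Minimum is at Q with total 936 blocks.

Q, total 936 blocks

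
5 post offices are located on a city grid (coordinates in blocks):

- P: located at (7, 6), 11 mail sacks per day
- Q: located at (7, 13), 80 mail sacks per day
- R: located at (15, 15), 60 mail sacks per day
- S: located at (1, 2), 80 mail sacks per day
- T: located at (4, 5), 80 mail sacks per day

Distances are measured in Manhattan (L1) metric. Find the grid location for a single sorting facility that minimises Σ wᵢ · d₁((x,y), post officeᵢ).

(4, 5)

Manhattan distance separates: Σwᵢ(|x−xᵢ|+|y−yᵢ|) = Σwᵢ|x−xᵢ| + Σwᵢ|y−yᵢ|, so x and y are optimised independently as 1-D weighted medians.
Total weight W = 311; half = 155.5.
x-coordinate, sorted with cumulative weight:
  x=1 (S, w=80) cum 80
  x=4 (T, w=80) cum 160  ← median
  x=7 (P, w=11) cum 171
  x=7 (Q, w=80) cum 251
  x=15 (R, w=60) cum 311
⇒ x* = 4
y-coordinate, sorted with cumulative weight:
  y=2 (S, w=80) cum 80
  y=5 (T, w=80) cum 160  ← median
  y=6 (P, w=11) cum 171
  y=13 (Q, w=80) cum 251
  y=15 (R, w=60) cum 311
⇒ y* = 5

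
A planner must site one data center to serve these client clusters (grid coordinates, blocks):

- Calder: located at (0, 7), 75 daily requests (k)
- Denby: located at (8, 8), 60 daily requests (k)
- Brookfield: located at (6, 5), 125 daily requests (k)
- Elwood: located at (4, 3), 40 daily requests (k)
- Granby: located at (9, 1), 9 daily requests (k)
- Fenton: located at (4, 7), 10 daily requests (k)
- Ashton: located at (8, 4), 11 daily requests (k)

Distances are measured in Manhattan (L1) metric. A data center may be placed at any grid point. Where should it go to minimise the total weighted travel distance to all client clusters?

Manhattan distance separates: Σwᵢ(|x−xᵢ|+|y−yᵢ|) = Σwᵢ|x−xᵢ| + Σwᵢ|y−yᵢ|, so x and y are optimised independently as 1-D weighted medians.
Total weight W = 330; half = 165.
x-coordinate, sorted with cumulative weight:
  x=0 (Calder, w=75) cum 75
  x=4 (Elwood, w=40) cum 115
  x=4 (Fenton, w=10) cum 125
  x=6 (Brookfield, w=125) cum 250  ← median
  x=8 (Denby, w=60) cum 310
  x=8 (Ashton, w=11) cum 321
  x=9 (Granby, w=9) cum 330
⇒ x* = 6
y-coordinate, sorted with cumulative weight:
  y=1 (Granby, w=9) cum 9
  y=3 (Elwood, w=40) cum 49
  y=4 (Ashton, w=11) cum 60
  y=5 (Brookfield, w=125) cum 185  ← median
  y=7 (Calder, w=75) cum 260
  y=7 (Fenton, w=10) cum 270
  y=8 (Denby, w=60) cum 330
⇒ y* = 5

(6, 5)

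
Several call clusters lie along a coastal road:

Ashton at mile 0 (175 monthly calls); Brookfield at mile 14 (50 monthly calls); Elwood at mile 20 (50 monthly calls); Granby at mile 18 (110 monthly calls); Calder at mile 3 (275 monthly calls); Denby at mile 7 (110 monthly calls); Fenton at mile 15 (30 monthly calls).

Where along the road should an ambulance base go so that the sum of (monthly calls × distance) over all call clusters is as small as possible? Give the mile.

For a sum of weighted absolute distances on a line, the optimum is the weighted median (not the mean). Total weight W = 800; half-weight = 400.
Sort by position and accumulate weight:
  mile 0 (Ashton, w=175) → cum 175
  mile 3 (Calder, w=275) → cum 450  ≥ 400 → median here
  mile 7 (Denby, w=110) → cum 560
  mile 14 (Brookfield, w=50) → cum 610
  mile 15 (Fenton, w=30) → cum 640
  mile 18 (Granby, w=110) → cum 750
  mile 20 (Elwood, w=50) → cum 800
Optimal location: mile 3.

x = 3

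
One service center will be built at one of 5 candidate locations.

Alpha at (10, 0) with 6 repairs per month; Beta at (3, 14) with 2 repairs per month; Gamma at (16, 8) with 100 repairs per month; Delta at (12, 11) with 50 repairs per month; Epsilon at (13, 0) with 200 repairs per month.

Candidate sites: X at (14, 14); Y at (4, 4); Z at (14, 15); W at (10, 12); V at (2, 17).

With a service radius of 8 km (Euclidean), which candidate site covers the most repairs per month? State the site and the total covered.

Coverage radius r = 8 km; a point is covered iff (Δx)²+(Δy)² ≤ 8² = 64.
  X (14, 14): covers {Gamma, Delta} → 150
  Y (4, 4): covers {Alpha} → 6
  Z (14, 15): covers {Gamma, Delta} → 150
  W (10, 12): covers {Beta, Gamma, Delta} → 152
  V (2, 17): covers {Beta} → 2
Maximum coverage at W: 152 repairs per month.

W, covering 152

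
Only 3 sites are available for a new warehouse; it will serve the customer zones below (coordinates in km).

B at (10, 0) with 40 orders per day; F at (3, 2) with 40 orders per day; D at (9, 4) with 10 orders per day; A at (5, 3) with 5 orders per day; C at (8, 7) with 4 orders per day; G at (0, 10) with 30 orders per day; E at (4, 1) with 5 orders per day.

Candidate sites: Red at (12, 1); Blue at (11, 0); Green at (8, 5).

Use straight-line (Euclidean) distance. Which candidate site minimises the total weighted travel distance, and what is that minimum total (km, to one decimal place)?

Total weighted distance at each candidate:
  Red (12, 1): total = 1049.3
  Blue (11, 0): total = 959.9
  Green (8, 5): total = 800.1
Minimum is at Green with total 800.1 km.

Green, total 800.1 km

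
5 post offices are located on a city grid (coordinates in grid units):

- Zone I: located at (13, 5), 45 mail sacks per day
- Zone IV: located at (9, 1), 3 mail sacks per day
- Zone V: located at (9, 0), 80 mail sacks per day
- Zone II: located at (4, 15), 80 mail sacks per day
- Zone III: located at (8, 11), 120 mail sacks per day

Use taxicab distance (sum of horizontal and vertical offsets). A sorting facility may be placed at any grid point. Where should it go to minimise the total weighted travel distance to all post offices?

Manhattan distance separates: Σwᵢ(|x−xᵢ|+|y−yᵢ|) = Σwᵢ|x−xᵢ| + Σwᵢ|y−yᵢ|, so x and y are optimised independently as 1-D weighted medians.
Total weight W = 328; half = 164.
x-coordinate, sorted with cumulative weight:
  x=4 (Zone II, w=80) cum 80
  x=8 (Zone III, w=120) cum 200  ← median
  x=9 (Zone IV, w=3) cum 203
  x=9 (Zone V, w=80) cum 283
  x=13 (Zone I, w=45) cum 328
⇒ x* = 8
y-coordinate, sorted with cumulative weight:
  y=0 (Zone V, w=80) cum 80
  y=1 (Zone IV, w=3) cum 83
  y=5 (Zone I, w=45) cum 128
  y=11 (Zone III, w=120) cum 248  ← median
  y=15 (Zone II, w=80) cum 328
⇒ y* = 11

(8, 11)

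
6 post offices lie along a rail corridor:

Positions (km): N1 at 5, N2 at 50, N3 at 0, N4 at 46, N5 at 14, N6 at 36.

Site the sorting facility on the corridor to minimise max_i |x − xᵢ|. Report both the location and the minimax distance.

location 25, max distance 25

The 1-center on a line is the midpoint of the two extreme points: leftmost at 0, rightmost at 50.
Optimal location = (0 + 50)/2 = 25; maximum distance = (50 − 0)/2 = 25.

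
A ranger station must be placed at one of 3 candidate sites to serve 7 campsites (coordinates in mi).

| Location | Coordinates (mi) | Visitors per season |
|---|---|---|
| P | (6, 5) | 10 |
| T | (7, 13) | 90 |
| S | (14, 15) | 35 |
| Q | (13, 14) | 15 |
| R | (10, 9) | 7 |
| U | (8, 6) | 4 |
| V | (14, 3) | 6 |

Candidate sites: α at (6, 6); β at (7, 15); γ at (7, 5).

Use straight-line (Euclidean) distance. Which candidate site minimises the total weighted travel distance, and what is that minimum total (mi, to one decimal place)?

β, total 783.3 mi

Total weighted distance at each candidate:
  α (6, 6): total = 1321.6
  β (7, 15): total = 783.3
  γ (7, 5): total = 1403.8
Minimum is at β with total 783.3 mi.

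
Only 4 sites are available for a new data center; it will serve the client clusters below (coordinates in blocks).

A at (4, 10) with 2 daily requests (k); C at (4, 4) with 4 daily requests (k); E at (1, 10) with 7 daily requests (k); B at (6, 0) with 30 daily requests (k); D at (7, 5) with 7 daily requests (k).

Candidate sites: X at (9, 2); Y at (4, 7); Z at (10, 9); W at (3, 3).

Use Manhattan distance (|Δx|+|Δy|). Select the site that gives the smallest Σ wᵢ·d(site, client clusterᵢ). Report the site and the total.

Total weighted distance at each candidate:
  X (9, 2): total = 351
  Y (4, 7): total = 365
  Z (10, 9): total = 567
  W (3, 3): total = 309
Minimum is at W with total 309 blocks.

W, total 309 blocks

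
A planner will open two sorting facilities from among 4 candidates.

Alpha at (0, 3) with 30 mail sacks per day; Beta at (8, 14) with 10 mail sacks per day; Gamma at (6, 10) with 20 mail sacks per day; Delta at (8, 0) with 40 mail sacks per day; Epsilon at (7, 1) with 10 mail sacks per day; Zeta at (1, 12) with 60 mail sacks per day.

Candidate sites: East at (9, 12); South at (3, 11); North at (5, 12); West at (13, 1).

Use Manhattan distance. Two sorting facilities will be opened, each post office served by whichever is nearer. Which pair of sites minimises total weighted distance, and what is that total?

{South, West}, total 970

Evaluate every pair (each demand assigned to the nearer of the two):
  {South, West}: total = 970
  {North, West}: total = 1070
  {East, South}: total = 1270
  {South, North}: total = 1350
  {East, West}: total = 1360
  {East, North}: total = 1400
Best pair: {South, West} with total 970.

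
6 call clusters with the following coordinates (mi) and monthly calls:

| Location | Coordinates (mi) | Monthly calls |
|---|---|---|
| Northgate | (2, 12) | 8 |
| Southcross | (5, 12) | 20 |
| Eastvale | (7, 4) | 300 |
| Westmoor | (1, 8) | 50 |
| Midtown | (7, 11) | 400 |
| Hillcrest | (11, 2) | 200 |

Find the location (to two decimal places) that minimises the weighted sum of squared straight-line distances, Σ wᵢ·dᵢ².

(7.43, 6.89)

The minimiser of Σwᵢ‖p−pᵢ‖² is the weighted centroid p* = (Σwᵢpᵢ)/(Σwᵢ).
Σwᵢ = 978.
Σwᵢxᵢ = 8·2 + 20·5 + 300·7 + 50·1 + 400·7 + 200·11 = 7266.
Σwᵢyᵢ = 8·12 + 20·12 + 300·4 + 50·8 + 400·11 + 200·2 = 6736.
x* = 7266/978 = 7.43, y* = 6736/978 = 6.89.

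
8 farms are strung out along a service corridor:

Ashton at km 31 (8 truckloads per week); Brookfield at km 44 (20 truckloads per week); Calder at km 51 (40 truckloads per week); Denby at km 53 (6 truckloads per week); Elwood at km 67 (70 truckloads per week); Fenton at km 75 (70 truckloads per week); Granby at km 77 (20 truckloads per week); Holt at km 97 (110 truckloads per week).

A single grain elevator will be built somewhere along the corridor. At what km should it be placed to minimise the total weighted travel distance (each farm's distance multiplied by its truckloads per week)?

For a sum of weighted absolute distances on a line, the optimum is the weighted median (not the mean). Total weight W = 344; half-weight = 172.
Sort by position and accumulate weight:
  km 31 (Ashton, w=8) → cum 8
  km 44 (Brookfield, w=20) → cum 28
  km 51 (Calder, w=40) → cum 68
  km 53 (Denby, w=6) → cum 74
  km 67 (Elwood, w=70) → cum 144
  km 75 (Fenton, w=70) → cum 214  ≥ 172 → median here
  km 77 (Granby, w=20) → cum 234
  km 97 (Holt, w=110) → cum 344
Optimal location: km 75.

x = 75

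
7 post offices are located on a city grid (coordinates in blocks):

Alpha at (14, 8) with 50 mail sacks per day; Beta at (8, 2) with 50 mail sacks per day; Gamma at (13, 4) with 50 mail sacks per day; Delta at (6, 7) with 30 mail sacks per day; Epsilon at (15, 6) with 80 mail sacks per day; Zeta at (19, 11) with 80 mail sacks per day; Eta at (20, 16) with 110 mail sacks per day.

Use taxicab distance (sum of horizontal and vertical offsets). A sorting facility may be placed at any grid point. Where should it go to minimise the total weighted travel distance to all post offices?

Manhattan distance separates: Σwᵢ(|x−xᵢ|+|y−yᵢ|) = Σwᵢ|x−xᵢ| + Σwᵢ|y−yᵢ|, so x and y are optimised independently as 1-D weighted medians.
Total weight W = 450; half = 225.
x-coordinate, sorted with cumulative weight:
  x=6 (Delta, w=30) cum 30
  x=8 (Beta, w=50) cum 80
  x=13 (Gamma, w=50) cum 130
  x=14 (Alpha, w=50) cum 180
  x=15 (Epsilon, w=80) cum 260  ← median
  x=19 (Zeta, w=80) cum 340
  x=20 (Eta, w=110) cum 450
⇒ x* = 15
y-coordinate, sorted with cumulative weight:
  y=2 (Beta, w=50) cum 50
  y=4 (Gamma, w=50) cum 100
  y=6 (Epsilon, w=80) cum 180
  y=7 (Delta, w=30) cum 210
  y=8 (Alpha, w=50) cum 260  ← median
  y=11 (Zeta, w=80) cum 340
  y=16 (Eta, w=110) cum 450
⇒ y* = 8

(15, 8)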